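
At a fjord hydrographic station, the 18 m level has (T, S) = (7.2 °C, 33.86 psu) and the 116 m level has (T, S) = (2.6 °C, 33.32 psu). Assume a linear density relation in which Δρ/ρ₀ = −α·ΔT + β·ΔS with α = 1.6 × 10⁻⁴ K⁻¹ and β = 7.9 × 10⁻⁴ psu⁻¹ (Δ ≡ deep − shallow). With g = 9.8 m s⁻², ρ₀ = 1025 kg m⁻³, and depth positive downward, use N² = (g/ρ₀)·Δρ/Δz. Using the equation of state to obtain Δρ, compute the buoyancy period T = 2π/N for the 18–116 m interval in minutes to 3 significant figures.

ΔT = -4.6 K, ΔS = -0.54 psu (deep − shallow).
Δρ/ρ₀ = −αΔT + βΔS = 7.36 × 10⁻⁴ − 4.266 × 10⁻⁴ = 3.094 × 10⁻⁴, so Δρ ≈ 0.3171 kg m⁻³.
N² = (g/ρ₀)·Δρ/Δz = g·(Δρ/ρ₀)/Δz = 9.8 × 3.094 × 10⁻⁴ / 98 = 3.0940 × 10⁻⁵ s⁻².
N = √(3.0940 × 10⁻⁵) = 5.5624 × 10⁻³ rad s⁻¹ → T = 2π/N = 1.1296 × 10³ s = 18.827 min ≈ 18.8 min.

18.8 min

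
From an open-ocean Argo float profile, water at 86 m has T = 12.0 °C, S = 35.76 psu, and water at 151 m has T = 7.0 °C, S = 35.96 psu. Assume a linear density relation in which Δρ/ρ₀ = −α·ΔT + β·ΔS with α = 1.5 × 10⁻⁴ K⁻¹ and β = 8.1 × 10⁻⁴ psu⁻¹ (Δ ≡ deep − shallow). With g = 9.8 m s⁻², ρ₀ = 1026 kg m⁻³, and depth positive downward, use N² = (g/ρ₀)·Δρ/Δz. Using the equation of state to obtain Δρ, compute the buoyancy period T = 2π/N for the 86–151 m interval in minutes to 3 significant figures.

ΔT = -5.0 K, ΔS = +0.20 psu (deep − shallow).
Δρ/ρ₀ = −αΔT + βΔS = 7.50 × 10⁻⁴ + 1.62 × 10⁻⁴ = 9.12 × 10⁻⁴, so Δρ ≈ 0.9357 kg m⁻³.
N² = (g/ρ₀)·Δρ/Δz = g·(Δρ/ρ₀)/Δz = 9.8 × 9.12 × 10⁻⁴ / 65 = 1.3750 × 10⁻⁴ s⁻².
N = √(1.3750 × 10⁻⁴) = 0.011726 rad s⁻¹ → T = 2π/N = 535.83 s = 8.9305 min ≈ 8.93 min.

8.93 min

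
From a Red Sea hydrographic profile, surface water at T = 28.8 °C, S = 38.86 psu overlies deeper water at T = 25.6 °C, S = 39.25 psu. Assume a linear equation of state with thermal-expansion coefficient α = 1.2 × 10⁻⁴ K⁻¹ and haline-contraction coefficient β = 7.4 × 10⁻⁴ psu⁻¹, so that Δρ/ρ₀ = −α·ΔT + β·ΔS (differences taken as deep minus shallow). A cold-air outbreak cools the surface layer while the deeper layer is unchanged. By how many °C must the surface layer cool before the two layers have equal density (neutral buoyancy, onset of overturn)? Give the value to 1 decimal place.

5.6 °C

Neutral buoyancy requires Δρ = 0, i.e. −α(T_deep − T_surf′) + β(S_deep − S_surf) = 0.
T_surf′ = T_deep − (β/α)·ΔS = 25.6 − (7.4 × 10⁻⁴/1.2 × 10⁻⁴)·(+0.39) = 23.195 °C.
Cooling required: 28.8 − (23.195) = 5.605 °C.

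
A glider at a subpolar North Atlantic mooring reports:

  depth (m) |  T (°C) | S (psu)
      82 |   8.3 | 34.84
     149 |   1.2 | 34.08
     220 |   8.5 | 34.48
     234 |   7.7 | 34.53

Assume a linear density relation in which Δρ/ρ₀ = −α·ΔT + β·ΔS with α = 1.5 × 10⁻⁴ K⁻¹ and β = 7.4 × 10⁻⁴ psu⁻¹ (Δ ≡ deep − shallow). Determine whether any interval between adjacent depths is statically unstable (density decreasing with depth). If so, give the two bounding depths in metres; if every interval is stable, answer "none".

149–220 m

Evaluate Δρ/ρ₀ = −αΔT + βΔS across each adjacent pair:
  82–149 m: −αΔT+βΔS = −(1.5 × 10⁻⁴)(-7.1)+(7.4 × 10⁻⁴)(-0.76) = 5.0 × 10⁻⁴ → stable
  149–220 m: −αΔT+βΔS = −(1.5 × 10⁻⁴)(+7.3)+(7.4 × 10⁻⁴)(+0.40) = -8.0 × 10⁻⁴ → UNSTABLE
  220–234 m: −αΔT+βΔS = −(1.5 × 10⁻⁴)(-0.8)+(7.4 × 10⁻⁴)(+0.05) = 1.6 × 10⁻⁴ → stable
The 149–220 m interval has Δρ < 0: lighter water underlies denser water.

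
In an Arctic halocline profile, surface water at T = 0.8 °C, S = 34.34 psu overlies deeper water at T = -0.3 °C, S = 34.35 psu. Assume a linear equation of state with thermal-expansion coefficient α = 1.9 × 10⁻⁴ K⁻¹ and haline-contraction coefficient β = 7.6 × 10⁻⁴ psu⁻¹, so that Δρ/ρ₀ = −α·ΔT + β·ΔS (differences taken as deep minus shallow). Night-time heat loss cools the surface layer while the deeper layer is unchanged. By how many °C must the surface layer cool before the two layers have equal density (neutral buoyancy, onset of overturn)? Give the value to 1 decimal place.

Neutral buoyancy requires Δρ = 0, i.e. −α(T_deep − T_surf′) + β(S_deep − S_surf) = 0.
T_surf′ = T_deep − (β/α)·ΔS = -0.3 − (7.6 × 10⁻⁴/1.9 × 10⁻⁴)·(+0.01) = -0.340 °C.
Cooling required: 0.8 − (-0.340) = 1.140 °C.

1.1 °C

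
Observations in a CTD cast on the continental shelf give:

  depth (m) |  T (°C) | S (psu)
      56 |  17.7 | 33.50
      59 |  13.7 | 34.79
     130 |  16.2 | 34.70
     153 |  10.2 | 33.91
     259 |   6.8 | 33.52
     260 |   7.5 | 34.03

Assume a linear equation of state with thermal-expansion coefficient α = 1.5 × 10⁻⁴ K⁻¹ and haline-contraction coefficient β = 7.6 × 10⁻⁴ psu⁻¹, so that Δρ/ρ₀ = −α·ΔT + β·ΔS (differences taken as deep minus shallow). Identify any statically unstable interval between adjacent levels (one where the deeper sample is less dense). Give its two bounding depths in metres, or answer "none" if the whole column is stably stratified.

Evaluate Δρ/ρ₀ = −αΔT + βΔS across each adjacent pair:
  56–59 m: −αΔT+βΔS = −(1.5 × 10⁻⁴)(-4.0)+(7.6 × 10⁻⁴)(+1.29) = 1.6 × 10⁻³ → stable
  59–130 m: −αΔT+βΔS = −(1.5 × 10⁻⁴)(+2.5)+(7.6 × 10⁻⁴)(-0.09) = -4.4 × 10⁻⁴ → UNSTABLE
  130–153 m: −αΔT+βΔS = −(1.5 × 10⁻⁴)(-6.0)+(7.6 × 10⁻⁴)(-0.79) = 3.0 × 10⁻⁴ → stable
  153–259 m: −αΔT+βΔS = −(1.5 × 10⁻⁴)(-3.4)+(7.6 × 10⁻⁴)(-0.39) = 2.1 × 10⁻⁴ → stable
  259–260 m: −αΔT+βΔS = −(1.5 × 10⁻⁴)(+0.7)+(7.6 × 10⁻⁴)(+0.51) = 2.8 × 10⁻⁴ → stable
The 59–130 m interval has Δρ < 0: lighter water underlies denser water.

59–130 m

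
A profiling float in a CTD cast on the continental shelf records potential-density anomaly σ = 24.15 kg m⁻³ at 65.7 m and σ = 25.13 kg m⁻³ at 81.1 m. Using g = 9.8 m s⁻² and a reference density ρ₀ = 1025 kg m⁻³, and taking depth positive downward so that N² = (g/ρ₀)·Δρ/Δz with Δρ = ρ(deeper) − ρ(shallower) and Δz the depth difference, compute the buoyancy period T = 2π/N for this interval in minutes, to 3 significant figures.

Δρ = 1025.13 − 1024.15 = 0.98 kg m⁻³ over Δz = 81.1 − 65.7 = 15.4 m.
N² = (9.8/1025) × (0.98/15.4) = 6.0843 × 10⁻⁴ s⁻².
N = √(6.0843 × 10⁻⁴) = 0.024666 rad s⁻¹, so T = 2π/N = 254.73 s = 4.2455 min ≈ 4.25 min.
N² > 0, so the interval is statically stable.

4.25 min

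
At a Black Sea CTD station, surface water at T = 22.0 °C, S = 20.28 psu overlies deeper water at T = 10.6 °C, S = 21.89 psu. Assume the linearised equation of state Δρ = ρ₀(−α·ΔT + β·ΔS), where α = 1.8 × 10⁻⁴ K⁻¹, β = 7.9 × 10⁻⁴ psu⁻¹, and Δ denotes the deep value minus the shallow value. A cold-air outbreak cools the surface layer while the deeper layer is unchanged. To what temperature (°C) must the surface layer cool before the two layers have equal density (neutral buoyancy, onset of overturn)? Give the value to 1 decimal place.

3.5 °C

Neutral buoyancy requires Δρ = 0, i.e. −α(T_deep − T_surf′) + β(S_deep − S_surf) = 0.
T_surf′ = T_deep − (β/α)·ΔS = 10.6 − (7.9 × 10⁻⁴/1.8 × 10⁻⁴)·(+1.61) = 3.534 °C.
Cooling required: 22.0 − (3.534) = 18.466 °C.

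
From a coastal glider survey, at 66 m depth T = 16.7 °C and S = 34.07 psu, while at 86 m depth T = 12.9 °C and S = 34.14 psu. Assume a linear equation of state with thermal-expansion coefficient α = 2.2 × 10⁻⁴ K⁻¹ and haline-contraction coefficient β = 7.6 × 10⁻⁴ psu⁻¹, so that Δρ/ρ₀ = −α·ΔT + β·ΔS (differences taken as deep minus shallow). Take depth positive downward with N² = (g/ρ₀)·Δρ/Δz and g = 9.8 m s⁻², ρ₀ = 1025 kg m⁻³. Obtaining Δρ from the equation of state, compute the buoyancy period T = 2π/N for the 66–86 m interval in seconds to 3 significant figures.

301 s

ΔT = -3.8 K, ΔS = +0.07 psu (deep − shallow).
Δρ/ρ₀ = −αΔT + βΔS = 8.36 × 10⁻⁴ + 5.32 × 10⁻⁵ = 8.892 × 10⁻⁴, so Δρ ≈ 0.9114 kg m⁻³.
N² = (g/ρ₀)·Δρ/Δz = g·(Δρ/ρ₀)/Δz = 9.8 × 8.892 × 10⁻⁴ / 20 = 4.3571 × 10⁻⁴ s⁻².
N = √(4.3571 × 10⁻⁴) = 0.020874 rad s⁻¹ → T = 2π/N = 301.01 s ≈ 301 s.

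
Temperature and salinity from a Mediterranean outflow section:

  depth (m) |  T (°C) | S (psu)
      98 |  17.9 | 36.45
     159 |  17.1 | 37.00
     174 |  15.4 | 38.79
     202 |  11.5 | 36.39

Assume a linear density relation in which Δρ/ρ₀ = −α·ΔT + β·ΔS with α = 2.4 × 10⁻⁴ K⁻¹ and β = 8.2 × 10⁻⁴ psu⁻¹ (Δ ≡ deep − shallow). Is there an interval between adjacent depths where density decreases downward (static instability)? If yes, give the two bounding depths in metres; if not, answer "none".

174–202 m

Evaluate Δρ/ρ₀ = −αΔT + βΔS across each adjacent pair:
  98–159 m: −αΔT+βΔS = −(2.4 × 10⁻⁴)(-0.8)+(8.2 × 10⁻⁴)(+0.55) = 6.4 × 10⁻⁴ → stable
  159–174 m: −αΔT+βΔS = −(2.4 × 10⁻⁴)(-1.7)+(8.2 × 10⁻⁴)(+1.79) = 1.9 × 10⁻³ → stable
  174–202 m: −αΔT+βΔS = −(2.4 × 10⁻⁴)(-3.9)+(8.2 × 10⁻⁴)(-2.40) = -1.0 × 10⁻³ → UNSTABLE
The 174–202 m interval has Δρ < 0: lighter water underlies denser water.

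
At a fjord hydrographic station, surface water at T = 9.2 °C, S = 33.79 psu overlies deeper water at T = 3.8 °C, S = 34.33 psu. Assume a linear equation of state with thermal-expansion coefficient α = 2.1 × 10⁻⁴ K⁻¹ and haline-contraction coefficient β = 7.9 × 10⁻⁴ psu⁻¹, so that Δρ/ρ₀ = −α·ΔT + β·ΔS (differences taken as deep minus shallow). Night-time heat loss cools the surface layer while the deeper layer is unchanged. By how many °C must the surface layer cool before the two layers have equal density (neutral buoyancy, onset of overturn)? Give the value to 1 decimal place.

Neutral buoyancy requires Δρ = 0, i.e. −α(T_deep − T_surf′) + β(S_deep − S_surf) = 0.
T_surf′ = T_deep − (β/α)·ΔS = 3.8 − (7.9 × 10⁻⁴/2.1 × 10⁻⁴)·(+0.54) = 1.769 °C.
Cooling required: 9.2 − (1.769) = 7.431 °C.

7.4 °C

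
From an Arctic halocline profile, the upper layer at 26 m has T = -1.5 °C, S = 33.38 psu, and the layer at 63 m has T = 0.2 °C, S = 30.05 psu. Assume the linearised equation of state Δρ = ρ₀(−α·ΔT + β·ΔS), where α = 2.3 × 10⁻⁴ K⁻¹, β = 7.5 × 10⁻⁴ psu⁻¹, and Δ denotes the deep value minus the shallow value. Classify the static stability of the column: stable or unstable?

unstable

ΔT = 0.2 − -1.5 = +1.7 K and ΔS = 30.05 − 33.38 = -3.33 psu (deep − shallow).
−αΔT = -3.91 × 10⁻⁴; βΔS = -2.4975 × 10⁻³; sum Δρ/ρ₀ = -2.8885 × 10⁻³.
Δρ/ρ₀ < 0, so Δρ < 0: deeper water is lighter → statically unstable; the column would overturn.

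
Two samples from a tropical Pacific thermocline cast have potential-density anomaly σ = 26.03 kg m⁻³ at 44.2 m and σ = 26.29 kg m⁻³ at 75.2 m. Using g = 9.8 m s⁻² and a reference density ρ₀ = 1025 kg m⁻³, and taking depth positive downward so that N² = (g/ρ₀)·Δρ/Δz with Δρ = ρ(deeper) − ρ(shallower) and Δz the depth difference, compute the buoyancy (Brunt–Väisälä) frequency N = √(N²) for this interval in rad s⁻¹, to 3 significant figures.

8.95 × 10⁻³ rad s⁻¹

Δρ = 1026.29 − 1026.03 = 0.26 kg m⁻³ over Δz = 75.2 − 44.2 = 31 m.
N² = (9.8/1025) × (0.26/31) = 8.0189 × 10⁻⁵ s⁻².
N = √(8.0189 × 10⁻⁵) = 8.9548 × 10⁻³ rad s⁻¹ ≈ 8.95 × 10⁻³ rad s⁻¹.
N² > 0, so the interval is statically stable.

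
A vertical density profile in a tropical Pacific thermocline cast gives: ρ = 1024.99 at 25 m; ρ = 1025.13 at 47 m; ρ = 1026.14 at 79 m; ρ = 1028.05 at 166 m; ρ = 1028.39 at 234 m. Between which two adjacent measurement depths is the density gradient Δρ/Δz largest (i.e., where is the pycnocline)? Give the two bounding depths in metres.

Compute the density gradient over each adjacent pair:
  25–47 m: Δρ/Δz = 0.14/22 = 6.4 × 10⁻³ kg m⁻⁴
  47–79 m: Δρ/Δz = 1.01/32 = 0.032 kg m⁻⁴
  79–166 m: Δρ/Δz = 1.91/87 = 0.022 kg m⁻⁴
  166–234 m: Δρ/Δz = 0.34/68 = 5.0 × 10⁻³ kg m⁻⁴
The largest gradient is in the 47–79 m interval — the pycnocline.

47–79 m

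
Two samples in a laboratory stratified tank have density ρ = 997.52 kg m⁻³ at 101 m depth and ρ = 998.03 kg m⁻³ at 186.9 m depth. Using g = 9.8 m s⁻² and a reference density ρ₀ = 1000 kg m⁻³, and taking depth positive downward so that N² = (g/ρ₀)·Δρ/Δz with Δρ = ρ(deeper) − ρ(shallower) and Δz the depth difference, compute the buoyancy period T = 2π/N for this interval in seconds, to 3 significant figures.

Δρ = 998.03 − 997.52 = 0.51 kg m⁻³ over Δz = 186.9 − 101 = 85.9 m.
N² = (9.8/1000) × (0.51/85.9) = 5.8184 × 10⁻⁵ s⁻².
N = √(5.8184 × 10⁻⁵) = 7.6278 × 10⁻³ rad s⁻¹, so T = 2π/N = 823.72 s ≈ 824 s.
Since Δρ > 0 the layer is stably stratified.

824 s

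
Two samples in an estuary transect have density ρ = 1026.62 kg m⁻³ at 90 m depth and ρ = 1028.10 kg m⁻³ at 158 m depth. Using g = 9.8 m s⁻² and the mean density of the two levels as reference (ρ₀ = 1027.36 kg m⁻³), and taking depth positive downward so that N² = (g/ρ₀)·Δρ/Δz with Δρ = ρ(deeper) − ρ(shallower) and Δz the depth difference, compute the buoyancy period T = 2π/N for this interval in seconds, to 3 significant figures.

436 s

Δρ = 1028.10 − 1026.62 = 1.48 kg m⁻³ over Δz = 158 − 90 = 68 m.
N² = (9.8/1027.36) × (1.48/68) = 2.0761 × 10⁻⁴ s⁻².
N = √(2.0761 × 10⁻⁴) = 0.014409 rad s⁻¹, so T = 2π/N = 436.06 s ≈ 436 s.
Since Δρ > 0 the layer is stably stratified.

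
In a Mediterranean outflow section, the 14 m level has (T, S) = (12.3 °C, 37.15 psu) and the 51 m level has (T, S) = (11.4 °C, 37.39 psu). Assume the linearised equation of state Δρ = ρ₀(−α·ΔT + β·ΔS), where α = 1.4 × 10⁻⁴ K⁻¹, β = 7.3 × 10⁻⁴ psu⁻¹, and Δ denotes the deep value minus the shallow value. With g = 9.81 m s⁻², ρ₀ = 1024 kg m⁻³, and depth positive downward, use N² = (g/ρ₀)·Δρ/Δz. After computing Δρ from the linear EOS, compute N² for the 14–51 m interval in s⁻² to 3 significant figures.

ΔT = -0.9 K, ΔS = +0.24 psu (deep − shallow).
Δρ/ρ₀ = −αΔT + βΔS = 1.26 × 10⁻⁴ + 1.752 × 10⁻⁴ = 3.012 × 10⁻⁴, so Δρ ≈ 0.3084 kg m⁻³.
N² = (g/ρ₀)·Δρ/Δz = g·(Δρ/ρ₀)/Δz = 9.81 × 3.012 × 10⁻⁴ / 37 = 7.9859 × 10⁻⁵ s⁻² ≈ 7.99 × 10⁻⁵ s⁻².

7.99 × 10⁻⁵ s⁻²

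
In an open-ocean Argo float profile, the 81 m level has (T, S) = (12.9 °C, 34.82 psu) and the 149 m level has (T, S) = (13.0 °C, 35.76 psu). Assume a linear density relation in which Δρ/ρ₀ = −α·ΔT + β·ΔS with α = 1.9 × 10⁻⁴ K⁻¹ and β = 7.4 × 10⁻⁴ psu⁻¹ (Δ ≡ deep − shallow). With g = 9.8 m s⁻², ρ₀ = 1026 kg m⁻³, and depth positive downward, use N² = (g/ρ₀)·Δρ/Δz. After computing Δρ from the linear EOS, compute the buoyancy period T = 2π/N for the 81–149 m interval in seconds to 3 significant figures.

ΔT = +0.1 K, ΔS = +0.94 psu (deep − shallow).
Δρ/ρ₀ = −αΔT + βΔS = -1.90 × 10⁻⁵ + 6.956 × 10⁻⁴ = 6.766 × 10⁻⁴, so Δρ ≈ 0.6942 kg m⁻³.
N² = (g/ρ₀)·Δρ/Δz = g·(Δρ/ρ₀)/Δz = 9.8 × 6.766 × 10⁻⁴ / 68 = 9.7510 × 10⁻⁵ s⁻².
N = √(9.7510 × 10⁻⁵) = 9.8747 × 10⁻³ rad s⁻¹ → T = 2π/N = 636.29 s ≈ 636 s.

636 s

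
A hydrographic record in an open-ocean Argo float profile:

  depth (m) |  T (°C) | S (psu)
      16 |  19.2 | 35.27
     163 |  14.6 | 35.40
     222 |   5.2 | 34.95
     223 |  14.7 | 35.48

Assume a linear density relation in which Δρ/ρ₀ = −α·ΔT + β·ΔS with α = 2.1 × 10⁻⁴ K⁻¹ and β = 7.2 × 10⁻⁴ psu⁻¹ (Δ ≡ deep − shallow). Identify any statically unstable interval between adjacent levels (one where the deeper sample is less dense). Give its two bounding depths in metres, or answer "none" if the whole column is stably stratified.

222–223 m

Evaluate Δρ/ρ₀ = −αΔT + βΔS across each adjacent pair:
  16–163 m: −αΔT+βΔS = −(2.1 × 10⁻⁴)(-4.6)+(7.2 × 10⁻⁴)(+0.13) = 1.1 × 10⁻³ → stable
  163–222 m: −αΔT+βΔS = −(2.1 × 10⁻⁴)(-9.4)+(7.2 × 10⁻⁴)(-0.45) = 1.6 × 10⁻³ → stable
  222–223 m: −αΔT+βΔS = −(2.1 × 10⁻⁴)(+9.5)+(7.2 × 10⁻⁴)(+0.53) = -1.6 × 10⁻³ → UNSTABLE
The 222–223 m interval has Δρ < 0: lighter water underlies denser water.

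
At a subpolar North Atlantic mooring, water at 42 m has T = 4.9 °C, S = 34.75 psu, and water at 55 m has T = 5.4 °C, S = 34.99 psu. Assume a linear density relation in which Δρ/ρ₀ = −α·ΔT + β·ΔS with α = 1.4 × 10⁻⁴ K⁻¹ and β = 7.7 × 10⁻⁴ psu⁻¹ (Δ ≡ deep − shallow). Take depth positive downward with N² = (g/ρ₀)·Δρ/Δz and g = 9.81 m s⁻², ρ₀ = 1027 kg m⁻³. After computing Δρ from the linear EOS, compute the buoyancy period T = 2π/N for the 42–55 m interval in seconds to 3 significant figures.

ΔT = +0.5 K, ΔS = +0.24 psu (deep − shallow).
Δρ/ρ₀ = −αΔT + βΔS = -7.00 × 10⁻⁵ + 1.848 × 10⁻⁴ = 1.148 × 10⁻⁴, so Δρ ≈ 0.1179 kg m⁻³.
N² = (g/ρ₀)·Δρ/Δz = g·(Δρ/ρ₀)/Δz = 9.81 × 1.148 × 10⁻⁴ / 13 = 8.6630 × 10⁻⁵ s⁻².
N = √(8.6630 × 10⁻⁵) = 9.3075 × 10⁻³ rad s⁻¹ → T = 2π/N = 675.07 s ≈ 675 s.

675 s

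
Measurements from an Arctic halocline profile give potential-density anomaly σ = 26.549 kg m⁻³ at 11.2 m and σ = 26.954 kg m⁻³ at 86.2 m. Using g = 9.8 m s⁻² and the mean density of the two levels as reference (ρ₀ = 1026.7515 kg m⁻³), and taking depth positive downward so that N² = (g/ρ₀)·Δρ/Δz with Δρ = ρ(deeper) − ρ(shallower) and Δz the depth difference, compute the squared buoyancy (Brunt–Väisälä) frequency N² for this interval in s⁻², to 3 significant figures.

Δρ = 1026.954 − 1026.549 = 0.405 kg m⁻³ over Δz = 86.2 − 11.2 = 75 m.
N² = (9.8/1026.7515) × (0.405/75) = 5.1541 × 10⁻⁵ s⁻² ≈ 5.15 × 10⁻⁵ s⁻².

5.15 × 10⁻⁵ s⁻²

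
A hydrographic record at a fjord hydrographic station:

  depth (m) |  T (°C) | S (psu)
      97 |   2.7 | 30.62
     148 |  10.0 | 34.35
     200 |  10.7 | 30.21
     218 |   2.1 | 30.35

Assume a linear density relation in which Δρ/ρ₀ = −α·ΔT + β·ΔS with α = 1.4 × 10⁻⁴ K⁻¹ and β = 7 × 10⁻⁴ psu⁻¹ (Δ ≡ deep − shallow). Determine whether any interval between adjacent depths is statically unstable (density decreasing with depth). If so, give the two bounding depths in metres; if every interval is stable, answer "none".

Evaluate Δρ/ρ₀ = −αΔT + βΔS across each adjacent pair:
  97–148 m: −αΔT+βΔS = −(1.4 × 10⁻⁴)(+7.3)+(7 × 10⁻⁴)(+3.73) = 1.6 × 10⁻³ → stable
  148–200 m: −αΔT+βΔS = −(1.4 × 10⁻⁴)(+0.7)+(7 × 10⁻⁴)(-4.14) = -3.0 × 10⁻³ → UNSTABLE
  200–218 m: −αΔT+βΔS = −(1.4 × 10⁻⁴)(-8.6)+(7 × 10⁻⁴)(+0.14) = 1.3 × 10⁻³ → stable
The 148–200 m interval has Δρ < 0: lighter water underlies denser water.

148–200 m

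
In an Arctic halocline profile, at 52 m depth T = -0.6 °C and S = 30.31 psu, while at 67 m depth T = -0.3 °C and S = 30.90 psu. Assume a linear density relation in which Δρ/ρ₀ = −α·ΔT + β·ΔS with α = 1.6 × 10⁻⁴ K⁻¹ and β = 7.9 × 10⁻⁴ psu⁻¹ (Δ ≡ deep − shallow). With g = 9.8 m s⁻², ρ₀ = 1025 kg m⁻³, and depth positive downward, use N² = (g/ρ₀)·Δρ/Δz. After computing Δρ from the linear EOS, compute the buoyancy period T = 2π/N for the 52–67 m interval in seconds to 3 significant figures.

380 s

ΔT = +0.3 K, ΔS = +0.59 psu (deep − shallow).
Δρ/ρ₀ = −αΔT + βΔS = -4.80 × 10⁻⁵ + 4.661 × 10⁻⁴ = 4.181 × 10⁻⁴, so Δρ ≈ 0.4286 kg m⁻³.
N² = (g/ρ₀)·Δρ/Δz = g·(Δρ/ρ₀)/Δz = 9.8 × 4.181 × 10⁻⁴ / 15 = 2.7316 × 10⁻⁴ s⁻².
N = √(2.7316 × 10⁻⁴) = 0.016528 rad s⁻¹ → T = 2π/N = 380.15 s ≈ 380 s.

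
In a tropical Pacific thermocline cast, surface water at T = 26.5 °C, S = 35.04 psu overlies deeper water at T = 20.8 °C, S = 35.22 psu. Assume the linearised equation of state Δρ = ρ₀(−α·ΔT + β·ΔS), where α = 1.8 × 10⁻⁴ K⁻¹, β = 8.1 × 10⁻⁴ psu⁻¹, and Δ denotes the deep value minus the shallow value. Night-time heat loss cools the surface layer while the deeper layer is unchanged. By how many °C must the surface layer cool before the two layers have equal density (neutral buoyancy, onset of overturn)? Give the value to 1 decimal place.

6.5 °C

Neutral buoyancy requires Δρ = 0, i.e. −α(T_deep − T_surf′) + β(S_deep − S_surf) = 0.
T_surf′ = T_deep − (β/α)·ΔS = 20.8 − (8.1 × 10⁻⁴/1.8 × 10⁻⁴)·(+0.18) = 19.990 °C.
Cooling required: 26.5 − (19.990) = 6.510 °C.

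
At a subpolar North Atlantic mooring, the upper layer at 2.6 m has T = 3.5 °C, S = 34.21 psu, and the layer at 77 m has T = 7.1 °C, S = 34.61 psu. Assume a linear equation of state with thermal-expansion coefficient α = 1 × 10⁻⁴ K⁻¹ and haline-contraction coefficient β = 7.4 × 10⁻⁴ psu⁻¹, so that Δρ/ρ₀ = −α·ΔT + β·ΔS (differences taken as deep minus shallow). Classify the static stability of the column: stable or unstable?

unstable

ΔT = 7.1 − 3.5 = +3.6 K and ΔS = 34.61 − 34.21 = +0.40 psu (deep − shallow).
−αΔT = -3.60 × 10⁻⁴; βΔS = 2.96 × 10⁻⁴; sum Δρ/ρ₀ = -6.40 × 10⁻⁵.
Δρ/ρ₀ < 0, so Δρ < 0: deeper water is lighter → statically unstable; the column would overturn.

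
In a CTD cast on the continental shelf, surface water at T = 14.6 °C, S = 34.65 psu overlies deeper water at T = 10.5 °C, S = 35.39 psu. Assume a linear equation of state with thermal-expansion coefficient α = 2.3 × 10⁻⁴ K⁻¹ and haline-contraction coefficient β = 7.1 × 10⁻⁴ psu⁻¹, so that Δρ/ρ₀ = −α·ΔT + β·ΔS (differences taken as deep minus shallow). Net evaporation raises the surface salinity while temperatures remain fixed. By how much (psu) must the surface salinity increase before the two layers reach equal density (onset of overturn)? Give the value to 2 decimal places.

Neutral buoyancy requires −α(T_deep − T_surf) + β(S_deep − S_surf′) = 0.
S_surf′ = S_deep − (α/β)·ΔT = 35.39 − (2.3 × 10⁻⁴/7.1 × 10⁻⁴)·(-4.1) = 36.7182 psu.
Increase required: 36.7182 − 34.65 = 2.0682 psu.

2.07 psu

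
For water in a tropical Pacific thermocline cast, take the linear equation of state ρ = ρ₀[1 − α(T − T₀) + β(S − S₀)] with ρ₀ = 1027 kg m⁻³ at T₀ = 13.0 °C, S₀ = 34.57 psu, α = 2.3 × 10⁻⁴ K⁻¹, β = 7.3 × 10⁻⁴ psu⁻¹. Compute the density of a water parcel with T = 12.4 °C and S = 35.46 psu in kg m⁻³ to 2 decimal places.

1027.81 kg m⁻³

T − T₀ = -0.6 K, S − S₀ = +0.89 psu.
Bracket = 1 − α·(-0.6) + β·(+0.89) = 1 + (7.877 × 10⁻⁴) = 1.0007877.
ρ = 1027 × 1.0007877 = 1027.81 kg m⁻³.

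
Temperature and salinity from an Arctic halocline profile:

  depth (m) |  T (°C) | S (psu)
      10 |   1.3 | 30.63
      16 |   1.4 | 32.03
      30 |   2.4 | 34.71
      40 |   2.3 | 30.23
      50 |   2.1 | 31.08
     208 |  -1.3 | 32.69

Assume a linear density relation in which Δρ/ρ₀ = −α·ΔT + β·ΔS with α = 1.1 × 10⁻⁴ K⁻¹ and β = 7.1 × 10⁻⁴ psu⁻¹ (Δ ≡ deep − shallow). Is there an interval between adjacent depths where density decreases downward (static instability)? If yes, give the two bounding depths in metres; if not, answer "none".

30–40 m

Evaluate Δρ/ρ₀ = −αΔT + βΔS across each adjacent pair:
  10–16 m: −αΔT+βΔS = −(1.1 × 10⁻⁴)(+0.1)+(7.1 × 10⁻⁴)(+1.40) = 9.8 × 10⁻⁴ → stable
  16–30 m: −αΔT+βΔS = −(1.1 × 10⁻⁴)(+1.0)+(7.1 × 10⁻⁴)(+2.68) = 1.8 × 10⁻³ → stable
  30–40 m: −αΔT+βΔS = −(1.1 × 10⁻⁴)(-0.1)+(7.1 × 10⁻⁴)(-4.48) = -3.2 × 10⁻³ → UNSTABLE
  40–50 m: −αΔT+βΔS = −(1.1 × 10⁻⁴)(-0.2)+(7.1 × 10⁻⁴)(+0.85) = 6.3 × 10⁻⁴ → stable
  50–208 m: −αΔT+βΔS = −(1.1 × 10⁻⁴)(-3.4)+(7.1 × 10⁻⁴)(+1.61) = 1.5 × 10⁻³ → stable
The 30–40 m interval has Δρ < 0: lighter water underlies denser water.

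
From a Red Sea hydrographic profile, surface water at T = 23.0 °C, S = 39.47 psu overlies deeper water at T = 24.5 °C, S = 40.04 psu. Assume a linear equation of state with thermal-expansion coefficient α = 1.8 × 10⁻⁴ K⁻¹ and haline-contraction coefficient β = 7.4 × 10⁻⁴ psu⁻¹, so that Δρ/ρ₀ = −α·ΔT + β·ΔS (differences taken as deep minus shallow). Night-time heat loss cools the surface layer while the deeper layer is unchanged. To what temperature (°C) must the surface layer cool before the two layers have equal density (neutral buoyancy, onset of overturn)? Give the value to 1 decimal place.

22.2 °C

Neutral buoyancy requires Δρ = 0, i.e. −α(T_deep − T_surf′) + β(S_deep − S_surf) = 0.
T_surf′ = T_deep − (β/α)·ΔS = 24.5 − (7.4 × 10⁻⁴/1.8 × 10⁻⁴)·(+0.57) = 22.157 °C.
Cooling required: 23.0 − (22.157) = 0.843 °C.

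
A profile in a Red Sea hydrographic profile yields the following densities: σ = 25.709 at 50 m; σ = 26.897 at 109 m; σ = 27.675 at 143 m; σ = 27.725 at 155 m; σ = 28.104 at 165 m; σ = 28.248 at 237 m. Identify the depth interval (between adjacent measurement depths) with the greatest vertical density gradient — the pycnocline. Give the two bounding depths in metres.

155–165 m

Compute the density gradient over each adjacent pair:
  50–109 m: Δρ/Δz = 1.188/59 = 0.020 kg m⁻⁴
  109–143 m: Δρ/Δz = 0.778/34 = 0.023 kg m⁻⁴
  143–155 m: Δρ/Δz = 0.050/12 = 4.2 × 10⁻³ kg m⁻⁴
  155–165 m: Δρ/Δz = 0.379/10 = 0.038 kg m⁻⁴
  165–237 m: Δρ/Δz = 0.144/72 = 2.0 × 10⁻³ kg m⁻⁴
The largest gradient is in the 155–165 m interval — the pycnocline.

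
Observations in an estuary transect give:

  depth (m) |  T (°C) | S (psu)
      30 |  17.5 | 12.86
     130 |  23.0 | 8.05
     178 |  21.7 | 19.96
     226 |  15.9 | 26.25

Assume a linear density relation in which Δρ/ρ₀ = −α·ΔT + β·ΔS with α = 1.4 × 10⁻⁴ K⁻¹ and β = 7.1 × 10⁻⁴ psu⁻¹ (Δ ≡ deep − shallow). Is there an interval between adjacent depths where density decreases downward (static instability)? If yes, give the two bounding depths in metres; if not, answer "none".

Evaluate Δρ/ρ₀ = −αΔT + βΔS across each adjacent pair:
  30–130 m: −αΔT+βΔS = −(1.4 × 10⁻⁴)(+5.5)+(7.1 × 10⁻⁴)(-4.81) = -4.2 × 10⁻³ → UNSTABLE
  130–178 m: −αΔT+βΔS = −(1.4 × 10⁻⁴)(-1.3)+(7.1 × 10⁻⁴)(+11.91) = 8.6 × 10⁻³ → stable
  178–226 m: −αΔT+βΔS = −(1.4 × 10⁻⁴)(-5.8)+(7.1 × 10⁻⁴)(+6.29) = 5.3 × 10⁻³ → stable
The 30–130 m interval has Δρ < 0: lighter water underlies denser water.

30–130 m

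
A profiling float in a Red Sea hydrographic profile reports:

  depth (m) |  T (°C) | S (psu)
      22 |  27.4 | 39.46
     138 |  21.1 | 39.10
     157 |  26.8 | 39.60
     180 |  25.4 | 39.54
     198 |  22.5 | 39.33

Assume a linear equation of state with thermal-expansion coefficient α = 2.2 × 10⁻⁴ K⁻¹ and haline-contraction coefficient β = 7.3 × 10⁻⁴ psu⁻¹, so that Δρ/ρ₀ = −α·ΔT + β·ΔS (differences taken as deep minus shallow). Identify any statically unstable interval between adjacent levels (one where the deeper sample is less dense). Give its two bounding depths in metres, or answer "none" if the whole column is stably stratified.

Evaluate Δρ/ρ₀ = −αΔT + βΔS across each adjacent pair:
  22–138 m: −αΔT+βΔS = −(2.2 × 10⁻⁴)(-6.3)+(7.3 × 10⁻⁴)(-0.36) = 1.1 × 10⁻³ → stable
  138–157 m: −αΔT+βΔS = −(2.2 × 10⁻⁴)(+5.7)+(7.3 × 10⁻⁴)(+0.50) = -8.9 × 10⁻⁴ → UNSTABLE
  157–180 m: −αΔT+βΔS = −(2.2 × 10⁻⁴)(-1.4)+(7.3 × 10⁻⁴)(-0.06) = 2.6 × 10⁻⁴ → stable
  180–198 m: −αΔT+βΔS = −(2.2 × 10⁻⁴)(-2.9)+(7.3 × 10⁻⁴)(-0.21) = 4.8 × 10⁻⁴ → stable
The 138–157 m interval has Δρ < 0: lighter water underlies denser water.

138–157 m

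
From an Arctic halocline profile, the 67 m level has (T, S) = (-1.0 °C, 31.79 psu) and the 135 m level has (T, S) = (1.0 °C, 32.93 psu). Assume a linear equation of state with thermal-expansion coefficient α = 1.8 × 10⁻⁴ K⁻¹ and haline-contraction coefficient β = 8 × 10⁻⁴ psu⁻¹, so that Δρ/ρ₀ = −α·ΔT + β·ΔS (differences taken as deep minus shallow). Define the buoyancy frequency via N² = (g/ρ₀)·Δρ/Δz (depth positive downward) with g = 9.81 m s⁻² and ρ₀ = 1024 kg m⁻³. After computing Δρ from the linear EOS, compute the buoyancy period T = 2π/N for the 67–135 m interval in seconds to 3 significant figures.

ΔT = +2.0 K, ΔS = +1.14 psu (deep − shallow).
Δρ/ρ₀ = −αΔT + βΔS = -3.60 × 10⁻⁴ + 9.12 × 10⁻⁴ = 5.52 × 10⁻⁴, so Δρ ≈ 0.5652 kg m⁻³.
N² = (g/ρ₀)·Δρ/Δz = g·(Δρ/ρ₀)/Δz = 9.81 × 5.52 × 10⁻⁴ / 68 = 7.9634 × 10⁻⁵ s⁻².
N = √(7.9634 × 10⁻⁵) = 8.9238 × 10⁻³ rad s⁻¹ → T = 2π/N = 704.09 s ≈ 704 s.

704 s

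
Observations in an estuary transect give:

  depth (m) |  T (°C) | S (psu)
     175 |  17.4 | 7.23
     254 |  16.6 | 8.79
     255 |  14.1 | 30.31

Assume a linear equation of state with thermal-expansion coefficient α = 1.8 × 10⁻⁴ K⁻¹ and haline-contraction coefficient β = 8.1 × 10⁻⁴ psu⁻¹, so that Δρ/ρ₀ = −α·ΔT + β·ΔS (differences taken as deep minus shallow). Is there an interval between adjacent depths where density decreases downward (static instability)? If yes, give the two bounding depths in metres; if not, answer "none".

Evaluate Δρ/ρ₀ = −αΔT + βΔS across each adjacent pair:
  175–254 m: −αΔT+βΔS = −(1.8 × 10⁻⁴)(-0.8)+(8.1 × 10⁻⁴)(+1.56) = 1.4 × 10⁻³ → stable
  254–255 m: −αΔT+βΔS = −(1.8 × 10⁻⁴)(-2.5)+(8.1 × 10⁻⁴)(+21.52) = 0.018 → stable
Every interval has Δρ > 0: the column is stably stratified throughout.

none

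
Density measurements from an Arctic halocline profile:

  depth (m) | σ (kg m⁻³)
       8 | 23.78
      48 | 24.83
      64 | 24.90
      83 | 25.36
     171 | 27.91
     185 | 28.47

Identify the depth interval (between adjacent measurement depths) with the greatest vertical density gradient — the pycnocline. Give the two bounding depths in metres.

Compute the density gradient over each adjacent pair:
  8–48 m: Δρ/Δz = 1.05/40 = 0.026 kg m⁻⁴
  48–64 m: Δρ/Δz = 0.07/16 = 4.4 × 10⁻³ kg m⁻⁴
  64–83 m: Δρ/Δz = 0.46/19 = 0.024 kg m⁻⁴
  83–171 m: Δρ/Δz = 2.55/88 = 0.029 kg m⁻⁴
  171–185 m: Δρ/Δz = 0.56/14 = 0.040 kg m⁻⁴
The largest gradient is in the 171–185 m interval — the pycnocline.

171–185 m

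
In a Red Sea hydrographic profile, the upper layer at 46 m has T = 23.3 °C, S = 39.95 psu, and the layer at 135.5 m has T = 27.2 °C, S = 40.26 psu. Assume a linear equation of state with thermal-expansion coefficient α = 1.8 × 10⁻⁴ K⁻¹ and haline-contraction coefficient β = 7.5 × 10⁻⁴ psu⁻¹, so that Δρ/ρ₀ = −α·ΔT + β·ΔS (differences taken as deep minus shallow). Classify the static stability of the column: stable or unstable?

ΔT = 27.2 − 23.3 = +3.9 K and ΔS = 40.26 − 39.95 = +0.31 psu (deep − shallow).
−αΔT = -7.02 × 10⁻⁴; βΔS = 2.325 × 10⁻⁴; sum Δρ/ρ₀ = -4.695 × 10⁻⁴.
Δρ/ρ₀ < 0, so Δρ < 0: deeper water is lighter → statically unstable; the column would overturn.

unstable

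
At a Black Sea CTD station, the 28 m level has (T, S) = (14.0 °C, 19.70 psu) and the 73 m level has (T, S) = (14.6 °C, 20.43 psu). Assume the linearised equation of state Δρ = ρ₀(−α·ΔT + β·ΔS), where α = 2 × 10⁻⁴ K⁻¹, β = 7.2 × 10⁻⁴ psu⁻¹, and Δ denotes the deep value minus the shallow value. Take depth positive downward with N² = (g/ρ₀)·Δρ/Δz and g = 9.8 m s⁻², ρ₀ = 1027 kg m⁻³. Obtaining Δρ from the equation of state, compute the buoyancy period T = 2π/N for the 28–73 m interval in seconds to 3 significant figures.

669 s

ΔT = +0.6 K, ΔS = +0.73 psu (deep − shallow).
Δρ/ρ₀ = −αΔT + βΔS = -1.20 × 10⁻⁴ + 5.256 × 10⁻⁴ = 4.056 × 10⁻⁴, so Δρ ≈ 0.4166 kg m⁻³.
N² = (g/ρ₀)·Δρ/Δz = g·(Δρ/ρ₀)/Δz = 9.8 × 4.056 × 10⁻⁴ / 45 = 8.8331 × 10⁻⁵ s⁻².
N = √(8.8331 × 10⁻⁵) = 9.3985 × 10⁻³ rad s⁻¹ → T = 2π/N = 668.53 s ≈ 669 s.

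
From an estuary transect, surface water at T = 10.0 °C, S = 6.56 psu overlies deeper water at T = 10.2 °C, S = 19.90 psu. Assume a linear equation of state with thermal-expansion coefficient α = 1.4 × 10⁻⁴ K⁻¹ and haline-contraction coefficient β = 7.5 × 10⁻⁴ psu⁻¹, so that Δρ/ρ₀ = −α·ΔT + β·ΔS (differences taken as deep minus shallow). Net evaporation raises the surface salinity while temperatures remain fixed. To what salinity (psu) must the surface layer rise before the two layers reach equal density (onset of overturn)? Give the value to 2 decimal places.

19.86 psu

Neutral buoyancy requires −α(T_deep − T_surf) + β(S_deep − S_surf′) = 0.
S_surf′ = S_deep − (α/β)·ΔT = 19.90 − (1.4 × 10⁻⁴/7.5 × 10⁻⁴)·(+0.2) = 19.8627 psu.
Increase required: 19.8627 − 6.56 = 13.3027 psu.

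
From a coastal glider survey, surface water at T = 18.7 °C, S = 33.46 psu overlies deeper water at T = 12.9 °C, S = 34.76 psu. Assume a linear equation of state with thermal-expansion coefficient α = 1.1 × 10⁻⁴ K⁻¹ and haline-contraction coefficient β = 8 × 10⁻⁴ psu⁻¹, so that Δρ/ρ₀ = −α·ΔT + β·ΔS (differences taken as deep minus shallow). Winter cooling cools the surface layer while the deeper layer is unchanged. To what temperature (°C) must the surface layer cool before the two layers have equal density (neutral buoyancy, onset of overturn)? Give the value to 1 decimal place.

Neutral buoyancy requires Δρ = 0, i.e. −α(T_deep − T_surf′) + β(S_deep − S_surf) = 0.
T_surf′ = T_deep − (β/α)·ΔS = 12.9 − (8 × 10⁻⁴/1.1 × 10⁻⁴)·(+1.30) = 3.445 °C.
Cooling required: 18.7 − (3.445) = 15.255 °C.

3.4 °C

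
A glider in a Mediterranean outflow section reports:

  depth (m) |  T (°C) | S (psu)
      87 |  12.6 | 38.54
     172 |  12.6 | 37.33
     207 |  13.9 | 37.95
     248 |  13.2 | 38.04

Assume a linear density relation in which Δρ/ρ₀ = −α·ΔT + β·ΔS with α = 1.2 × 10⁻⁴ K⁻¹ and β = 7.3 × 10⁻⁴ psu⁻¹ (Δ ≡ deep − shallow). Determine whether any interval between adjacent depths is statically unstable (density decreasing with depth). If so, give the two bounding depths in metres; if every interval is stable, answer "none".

Evaluate Δρ/ρ₀ = −αΔT + βΔS across each adjacent pair:
  87–172 m: −αΔT+βΔS = −(1.2 × 10⁻⁴)(+0.0)+(7.3 × 10⁻⁴)(-1.21) = -8.8 × 10⁻⁴ → UNSTABLE
  172–207 m: −αΔT+βΔS = −(1.2 × 10⁻⁴)(+1.3)+(7.3 × 10⁻⁴)(+0.62) = 3.0 × 10⁻⁴ → stable
  207–248 m: −αΔT+βΔS = −(1.2 × 10⁻⁴)(-0.7)+(7.3 × 10⁻⁴)(+0.09) = 1.5 × 10⁻⁴ → stable
The 87–172 m interval has Δρ < 0: lighter water underlies denser water.

87–172 m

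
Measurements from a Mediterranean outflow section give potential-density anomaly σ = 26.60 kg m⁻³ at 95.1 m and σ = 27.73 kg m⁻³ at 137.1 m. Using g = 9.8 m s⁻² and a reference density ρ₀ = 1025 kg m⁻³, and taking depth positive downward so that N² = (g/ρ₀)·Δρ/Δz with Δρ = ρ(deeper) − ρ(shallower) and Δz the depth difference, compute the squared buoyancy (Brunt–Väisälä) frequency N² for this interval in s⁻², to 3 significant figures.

Δρ = 1027.73 − 1026.60 = 1.13 kg m⁻³ over Δz = 137.1 − 95.1 = 42 m.
N² = (9.8/1025) × (1.13/42) = 2.5724 × 10⁻⁴ s⁻² ≈ 2.57 × 10⁻⁴ s⁻².
N² > 0, so the interval is statically stable.

2.57 × 10⁻⁴ s⁻²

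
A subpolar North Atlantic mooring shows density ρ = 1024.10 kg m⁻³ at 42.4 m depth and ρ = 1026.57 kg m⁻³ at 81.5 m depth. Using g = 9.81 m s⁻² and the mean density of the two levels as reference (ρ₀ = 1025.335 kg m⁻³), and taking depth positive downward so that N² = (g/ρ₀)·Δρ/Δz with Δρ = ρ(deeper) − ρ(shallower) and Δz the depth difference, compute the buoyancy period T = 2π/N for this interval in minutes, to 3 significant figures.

Δρ = 1026.57 − 1024.10 = 2.47 kg m⁻³ over Δz = 81.5 − 42.4 = 39.1 m.
N² = (9.81/1025.335) × (2.47/39.1) = 6.0440 × 10⁻⁴ s⁻².
N = √(6.0440 × 10⁻⁴) = 0.024585 rad s⁻¹, so T = 2π/N = 255.57 s = 4.2595 min ≈ 4.26 min.

4.26 min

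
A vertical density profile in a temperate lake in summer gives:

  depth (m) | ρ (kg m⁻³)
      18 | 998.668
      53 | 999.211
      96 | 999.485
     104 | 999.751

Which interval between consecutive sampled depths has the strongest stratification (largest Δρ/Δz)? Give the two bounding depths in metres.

Compute the density gradient over each adjacent pair:
  18–53 m: Δρ/Δz = 0.543/35 = 0.016 kg m⁻⁴
  53–96 m: Δρ/Δz = 0.274/43 = 6.4 × 10⁻³ kg m⁻⁴
  96–104 m: Δρ/Δz = 0.266/8 = 0.033 kg m⁻⁴
The largest gradient is in the 96–104 m interval — the pycnocline.

96–104 m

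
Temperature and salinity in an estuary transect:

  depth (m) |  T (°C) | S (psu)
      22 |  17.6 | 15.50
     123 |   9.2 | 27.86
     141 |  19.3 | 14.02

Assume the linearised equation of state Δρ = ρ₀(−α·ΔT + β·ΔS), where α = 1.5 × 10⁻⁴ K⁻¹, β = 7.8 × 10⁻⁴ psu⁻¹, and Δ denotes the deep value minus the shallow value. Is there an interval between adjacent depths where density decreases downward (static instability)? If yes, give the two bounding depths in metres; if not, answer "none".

123–141 m

Evaluate Δρ/ρ₀ = −αΔT + βΔS across each adjacent pair:
  22–123 m: −αΔT+βΔS = −(1.5 × 10⁻⁴)(-8.4)+(7.8 × 10⁻⁴)(+12.36) = 0.011 → stable
  123–141 m: −αΔT+βΔS = −(1.5 × 10⁻⁴)(+10.1)+(7.8 × 10⁻⁴)(-13.84) = -0.012 → UNSTABLE
The 123–141 m interval has Δρ < 0: lighter water underlies denser water.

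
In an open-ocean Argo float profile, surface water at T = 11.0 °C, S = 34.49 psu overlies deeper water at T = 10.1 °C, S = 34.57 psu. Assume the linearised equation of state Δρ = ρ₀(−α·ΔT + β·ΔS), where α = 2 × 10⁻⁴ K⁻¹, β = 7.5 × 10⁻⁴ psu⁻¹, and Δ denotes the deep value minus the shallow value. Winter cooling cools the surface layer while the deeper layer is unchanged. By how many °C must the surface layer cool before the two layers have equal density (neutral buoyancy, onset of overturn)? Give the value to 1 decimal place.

Neutral buoyancy requires Δρ = 0, i.e. −α(T_deep − T_surf′) + β(S_deep − S_surf) = 0.
T_surf′ = T_deep − (β/α)·ΔS = 10.1 − (7.5 × 10⁻⁴/2 × 10⁻⁴)·(+0.08) = 9.800 °C.
Cooling required: 11.0 − (9.800) = 1.200 °C.

1.2 °C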